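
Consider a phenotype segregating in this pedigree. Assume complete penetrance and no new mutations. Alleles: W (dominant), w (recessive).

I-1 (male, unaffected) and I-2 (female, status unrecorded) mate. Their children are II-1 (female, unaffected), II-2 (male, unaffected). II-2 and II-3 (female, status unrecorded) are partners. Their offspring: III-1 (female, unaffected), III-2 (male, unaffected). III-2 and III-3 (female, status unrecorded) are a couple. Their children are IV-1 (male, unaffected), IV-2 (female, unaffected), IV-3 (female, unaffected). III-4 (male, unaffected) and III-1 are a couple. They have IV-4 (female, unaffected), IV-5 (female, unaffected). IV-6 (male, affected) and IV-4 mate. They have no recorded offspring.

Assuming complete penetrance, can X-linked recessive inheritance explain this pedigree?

Yes

A consistent assignment under X-linked recessive exists: I-1 X^W Y, I-2 X^W X^W, II-1 X^W X^W, II-2 X^W Y, II-3 X^W X^W, III-1 X^W X^W, III-2 X^W Y, III-3 X^W X^W, III-4 X^W Y, IV-1 X^W Y, IV-2 X^W X^W, IV-3 X^W X^W, IV-4 X^W X^W, IV-5 X^W X^W, IV-6 X^w Y.
In this assignment every recorded phenotype matches its genotype and every non-founder's genotype is obtainable from its parents' genotypes, so the pedigree is consistent.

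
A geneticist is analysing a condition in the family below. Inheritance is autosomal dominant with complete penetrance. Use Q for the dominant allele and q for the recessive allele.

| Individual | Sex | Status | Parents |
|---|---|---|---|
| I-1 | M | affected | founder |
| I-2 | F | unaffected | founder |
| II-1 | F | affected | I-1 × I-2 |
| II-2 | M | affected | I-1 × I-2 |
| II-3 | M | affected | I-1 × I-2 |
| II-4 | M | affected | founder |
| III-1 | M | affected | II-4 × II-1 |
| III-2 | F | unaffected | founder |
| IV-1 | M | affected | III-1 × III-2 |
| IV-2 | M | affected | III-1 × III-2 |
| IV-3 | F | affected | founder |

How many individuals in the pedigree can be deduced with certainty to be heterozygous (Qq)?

Obligate heterozygotes: II-1 is affected so carries Q and received q from I-2 (qq), so II-1 is Qq; II-2 is affected so carries Q and received q from I-2 (qq), so II-2 is Qq; II-3 is affected so carries Q and received q from I-2 (qq), so II-3 is Qq; IV-1 is affected so carries Q and received q from III-2 (qq), so IV-1 is Qq; IV-2 is affected so carries Q and received q from III-2 (qq), so IV-2 is Qq.
Every other individual is either homozygous by phenotype or has at least one consistent homozygous assignment, so the count is 5.

5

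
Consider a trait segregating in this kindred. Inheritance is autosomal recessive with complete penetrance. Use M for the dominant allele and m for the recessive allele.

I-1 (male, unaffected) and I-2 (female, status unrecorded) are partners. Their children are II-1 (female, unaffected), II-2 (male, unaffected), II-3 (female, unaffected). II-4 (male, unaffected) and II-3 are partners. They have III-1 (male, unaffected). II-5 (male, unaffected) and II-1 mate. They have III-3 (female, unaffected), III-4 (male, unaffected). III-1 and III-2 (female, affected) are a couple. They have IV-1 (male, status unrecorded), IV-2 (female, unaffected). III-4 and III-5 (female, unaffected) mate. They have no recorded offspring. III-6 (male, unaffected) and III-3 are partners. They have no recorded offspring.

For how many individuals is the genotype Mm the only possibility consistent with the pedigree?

Obligate heterozygotes: IV-2 is unaffected so carries M and received m from III-2 (mm), so IV-2 is Mm.
Every other individual is either homozygous by phenotype or has at least one consistent homozygous assignment, so the count is 1.

1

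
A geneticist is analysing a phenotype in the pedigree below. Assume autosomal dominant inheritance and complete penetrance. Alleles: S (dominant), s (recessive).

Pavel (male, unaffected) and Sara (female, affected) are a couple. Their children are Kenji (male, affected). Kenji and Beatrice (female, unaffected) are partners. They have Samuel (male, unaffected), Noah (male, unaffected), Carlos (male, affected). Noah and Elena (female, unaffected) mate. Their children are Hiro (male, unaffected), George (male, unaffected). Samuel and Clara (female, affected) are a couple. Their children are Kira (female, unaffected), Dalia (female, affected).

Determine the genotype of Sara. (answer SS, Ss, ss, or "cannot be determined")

Sara's phenotype allows SS or Ss, and no parent or child forces a single allele at both positions; consistent genotype assignments exist with Sara as SS or Ss.

cannot be determined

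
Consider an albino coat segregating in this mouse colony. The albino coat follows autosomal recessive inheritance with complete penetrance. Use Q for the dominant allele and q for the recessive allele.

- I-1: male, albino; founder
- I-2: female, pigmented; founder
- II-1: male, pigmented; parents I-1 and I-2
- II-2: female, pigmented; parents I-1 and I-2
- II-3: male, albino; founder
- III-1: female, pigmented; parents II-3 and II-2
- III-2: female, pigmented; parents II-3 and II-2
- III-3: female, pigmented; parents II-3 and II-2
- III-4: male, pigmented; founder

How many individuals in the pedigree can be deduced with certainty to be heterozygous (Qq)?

5

Obligate heterozygotes: II-1 is pigmented so carries Q and received q from I-1 (qq), so II-1 is Qq; II-2 is pigmented so carries Q and received q from I-1 (qq), so II-2 is Qq; III-1 is pigmented so carries Q and received q from II-3 (qq), so III-1 is Qq; III-2 is pigmented so carries Q and received q from II-3 (qq), so III-2 is Qq; III-3 is pigmented so carries Q and received q from II-3 (qq), so III-3 is Qq.
Every other individual is either homozygous by phenotype or has at least one consistent homozygous assignment, so the count is 5.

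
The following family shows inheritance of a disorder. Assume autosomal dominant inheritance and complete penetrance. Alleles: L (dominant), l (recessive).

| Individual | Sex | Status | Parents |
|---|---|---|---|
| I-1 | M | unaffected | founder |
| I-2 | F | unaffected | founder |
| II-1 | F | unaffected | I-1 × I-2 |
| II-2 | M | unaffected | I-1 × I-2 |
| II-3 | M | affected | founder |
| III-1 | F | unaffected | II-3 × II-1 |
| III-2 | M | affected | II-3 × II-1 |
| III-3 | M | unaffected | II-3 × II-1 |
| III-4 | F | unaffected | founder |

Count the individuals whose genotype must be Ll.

Obligate heterozygotes: II-3 is affected so carries L and passed l to III-1 (ll), so II-3 is Ll; III-2 is affected so carries L and received l from II-1 (ll), so III-2 is Ll.
Every other individual is either homozygous by phenotype or has at least one consistent homozygous assignment, so the count is 2.

2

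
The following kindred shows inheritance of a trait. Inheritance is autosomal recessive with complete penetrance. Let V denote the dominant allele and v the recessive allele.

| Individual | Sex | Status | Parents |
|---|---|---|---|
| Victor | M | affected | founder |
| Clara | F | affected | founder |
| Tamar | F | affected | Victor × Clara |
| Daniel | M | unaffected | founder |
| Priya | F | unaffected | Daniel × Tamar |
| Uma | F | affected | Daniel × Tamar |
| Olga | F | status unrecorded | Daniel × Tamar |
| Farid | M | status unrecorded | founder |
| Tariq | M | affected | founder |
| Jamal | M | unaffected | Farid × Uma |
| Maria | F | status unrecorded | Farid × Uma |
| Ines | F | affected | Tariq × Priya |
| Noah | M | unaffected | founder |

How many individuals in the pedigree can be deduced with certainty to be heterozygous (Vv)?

Obligate heterozygotes: Daniel is unaffected so carries V and passed v to Uma (vv), so Daniel is Vv; Priya is unaffected so carries V and received v from Tamar (vv), so Priya is Vv; Jamal is unaffected so carries V and received v from Uma (vv), so Jamal is Vv.
Every other individual is either homozygous by phenotype or has at least one consistent homozygous assignment, so the count is 3.

3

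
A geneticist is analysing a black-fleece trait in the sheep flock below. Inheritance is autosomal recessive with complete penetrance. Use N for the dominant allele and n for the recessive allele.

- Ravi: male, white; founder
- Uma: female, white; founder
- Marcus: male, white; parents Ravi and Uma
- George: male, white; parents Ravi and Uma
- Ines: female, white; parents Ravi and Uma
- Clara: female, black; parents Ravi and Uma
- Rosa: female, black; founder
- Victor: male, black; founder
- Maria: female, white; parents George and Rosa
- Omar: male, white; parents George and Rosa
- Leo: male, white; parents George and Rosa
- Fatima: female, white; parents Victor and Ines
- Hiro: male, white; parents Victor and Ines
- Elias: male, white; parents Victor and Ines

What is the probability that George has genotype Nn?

Ravi is white so carries N and passed n to Clara (nn), so Ravi is Nn.
Uma is white so carries N and passed n to Clara (nn), so Uma is Nn.
Their cross gives offspring ratios 1/4 NN : 1/2 Nn : 1/4 nn. Conditioning on George being white, P(Nn) = 1/2 / 3/4 = 2/3 before taking George's own offspring into account.
Rosa is black, so Rosa is nn.
Now use George's offspring. Probability of each recorded status — white daughter Maria: 1/2 if George is Nn, 1 if NN; white son Omar: 1/2 if George is Nn, 1 if NN; white son Leo: 1/2 if George is Nn, 1 if NN.
Bayes: P(Nn) = 2/3·1/8 / (2/3·1/8 + 1/3·1) = 1/5.

1/5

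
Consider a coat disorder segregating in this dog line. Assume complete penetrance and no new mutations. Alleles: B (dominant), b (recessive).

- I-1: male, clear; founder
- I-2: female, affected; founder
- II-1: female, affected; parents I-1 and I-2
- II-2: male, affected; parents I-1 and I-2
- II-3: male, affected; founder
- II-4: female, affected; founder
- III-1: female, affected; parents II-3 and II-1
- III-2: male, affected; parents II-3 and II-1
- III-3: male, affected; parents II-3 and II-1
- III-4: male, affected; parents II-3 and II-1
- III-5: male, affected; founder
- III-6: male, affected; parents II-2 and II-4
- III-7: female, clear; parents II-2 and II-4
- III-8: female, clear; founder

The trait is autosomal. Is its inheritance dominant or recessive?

II-2 and II-4 are both affected yet have a clear child III-7. Under a recessive model two affected parents are homozygous and every child would be affected, so the trait cannot be recessive.

dominant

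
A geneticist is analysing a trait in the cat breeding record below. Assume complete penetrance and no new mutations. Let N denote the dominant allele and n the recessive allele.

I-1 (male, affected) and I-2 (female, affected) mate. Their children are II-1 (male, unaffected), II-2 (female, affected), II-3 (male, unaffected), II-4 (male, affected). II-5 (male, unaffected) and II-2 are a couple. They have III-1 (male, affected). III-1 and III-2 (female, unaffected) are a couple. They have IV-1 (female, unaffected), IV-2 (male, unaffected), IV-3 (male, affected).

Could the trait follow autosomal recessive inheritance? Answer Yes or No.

Under autosomal recessive, II-1 (unaffected, male) cannot arise from I-1 (affected) × I-2 (affected).

No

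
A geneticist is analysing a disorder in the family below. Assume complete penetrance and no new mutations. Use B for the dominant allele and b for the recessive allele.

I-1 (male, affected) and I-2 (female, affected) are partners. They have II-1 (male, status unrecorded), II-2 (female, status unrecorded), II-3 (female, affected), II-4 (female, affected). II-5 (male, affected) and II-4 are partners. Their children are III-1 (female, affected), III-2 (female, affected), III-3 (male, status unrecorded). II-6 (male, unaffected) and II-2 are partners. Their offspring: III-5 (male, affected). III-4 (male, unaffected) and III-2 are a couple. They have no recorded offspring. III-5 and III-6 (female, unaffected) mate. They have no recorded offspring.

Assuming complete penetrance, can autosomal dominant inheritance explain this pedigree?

Yes

A consistent assignment under autosomal dominant exists: I-1 BB, I-2 BB, II-1 BB, II-2 BB, II-3 BB, II-4 BB, II-5 BB, II-6 bb, III-1 BB, III-2 BB, III-3 BB, III-4 bb, III-5 Bb, III-6 bb.
In this assignment every recorded phenotype matches its genotype and every non-founder's genotype is obtainable from its parents' genotypes, so the pedigree is consistent.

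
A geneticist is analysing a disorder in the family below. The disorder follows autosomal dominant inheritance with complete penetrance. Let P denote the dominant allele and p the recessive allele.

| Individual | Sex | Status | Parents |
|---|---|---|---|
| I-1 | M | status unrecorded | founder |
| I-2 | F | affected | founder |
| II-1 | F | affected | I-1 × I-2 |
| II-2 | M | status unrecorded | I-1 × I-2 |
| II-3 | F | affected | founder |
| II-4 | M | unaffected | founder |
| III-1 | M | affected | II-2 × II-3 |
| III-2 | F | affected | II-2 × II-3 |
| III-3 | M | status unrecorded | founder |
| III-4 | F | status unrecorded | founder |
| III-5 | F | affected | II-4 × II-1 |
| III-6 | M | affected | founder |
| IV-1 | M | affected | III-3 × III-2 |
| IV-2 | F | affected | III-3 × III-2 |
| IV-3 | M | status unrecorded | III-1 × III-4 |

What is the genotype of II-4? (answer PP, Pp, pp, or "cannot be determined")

II-4 is unaffected, so II-4 is pp.

pp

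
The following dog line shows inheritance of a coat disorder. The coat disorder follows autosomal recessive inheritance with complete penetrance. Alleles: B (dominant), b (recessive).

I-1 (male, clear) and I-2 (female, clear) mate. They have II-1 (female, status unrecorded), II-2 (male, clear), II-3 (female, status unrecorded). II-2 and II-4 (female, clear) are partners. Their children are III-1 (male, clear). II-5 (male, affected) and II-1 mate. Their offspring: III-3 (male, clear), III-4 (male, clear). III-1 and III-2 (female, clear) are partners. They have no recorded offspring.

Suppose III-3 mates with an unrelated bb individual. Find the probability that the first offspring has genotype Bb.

III-3 is clear so carries B and received b from II-5 (bb), so III-3 is Bb.
The cross gives 1/2 Bb : 1/2 bb, so P(offspring has genotype Bb) = 1/2.

1/2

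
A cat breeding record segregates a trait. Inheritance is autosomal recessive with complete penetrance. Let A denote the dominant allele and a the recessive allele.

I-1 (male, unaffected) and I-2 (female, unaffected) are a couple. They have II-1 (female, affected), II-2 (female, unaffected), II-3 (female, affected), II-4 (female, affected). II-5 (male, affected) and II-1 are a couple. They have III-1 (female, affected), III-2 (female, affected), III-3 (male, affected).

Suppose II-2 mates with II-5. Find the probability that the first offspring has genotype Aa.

2/3

I-1 is unaffected so carries A and passed a to II-1 (aa), so I-1 is Aa.
I-2 is unaffected so carries A and passed a to II-1 (aa), so I-2 is Aa.
II-2 is an unaffected offspring of I-1 (Aa) × I-2 (Aa), whose cross gives 1/4 AA : 1/2 Aa : 1/4 aa; conditioning on being unaffected, II-2 is AA with probability 1/3, Aa with probability 2/3.
II-5 is affected, so II-5 is aa.
Summing over parental genotype combinations, P(offspring has genotype Aa) = 1/3·1 + 2/3·1/2 = 2/3.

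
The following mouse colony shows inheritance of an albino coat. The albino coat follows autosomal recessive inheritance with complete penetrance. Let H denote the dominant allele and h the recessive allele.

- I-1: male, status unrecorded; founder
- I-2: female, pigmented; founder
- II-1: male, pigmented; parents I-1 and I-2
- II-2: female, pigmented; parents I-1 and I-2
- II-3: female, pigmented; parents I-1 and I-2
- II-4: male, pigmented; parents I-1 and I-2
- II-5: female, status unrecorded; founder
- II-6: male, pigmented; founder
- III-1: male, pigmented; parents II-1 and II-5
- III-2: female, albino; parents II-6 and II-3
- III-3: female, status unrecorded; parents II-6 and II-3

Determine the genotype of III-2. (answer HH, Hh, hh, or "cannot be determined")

III-2 is albino, so III-2 is hh.

hh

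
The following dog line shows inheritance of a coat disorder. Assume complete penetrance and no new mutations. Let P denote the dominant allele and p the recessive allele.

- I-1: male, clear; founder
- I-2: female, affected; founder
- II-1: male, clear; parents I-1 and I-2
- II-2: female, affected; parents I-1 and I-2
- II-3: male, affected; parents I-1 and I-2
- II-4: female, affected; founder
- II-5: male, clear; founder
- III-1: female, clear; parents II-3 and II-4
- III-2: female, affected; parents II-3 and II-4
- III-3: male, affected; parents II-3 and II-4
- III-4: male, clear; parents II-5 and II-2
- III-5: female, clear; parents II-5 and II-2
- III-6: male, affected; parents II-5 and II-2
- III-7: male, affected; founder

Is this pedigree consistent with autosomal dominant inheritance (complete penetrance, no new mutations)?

Yes

A consistent assignment under autosomal dominant exists: I-1 pp, I-2 Pp, II-1 pp, II-2 Pp, II-3 Pp, II-4 Pp, II-5 pp, III-1 pp, III-2 PP, III-3 PP, III-4 pp, III-5 pp, III-6 Pp, III-7 PP.
In this assignment every recorded phenotype matches its genotype and every non-founder's genotype is obtainable from its parents' genotypes, so the pedigree is consistent.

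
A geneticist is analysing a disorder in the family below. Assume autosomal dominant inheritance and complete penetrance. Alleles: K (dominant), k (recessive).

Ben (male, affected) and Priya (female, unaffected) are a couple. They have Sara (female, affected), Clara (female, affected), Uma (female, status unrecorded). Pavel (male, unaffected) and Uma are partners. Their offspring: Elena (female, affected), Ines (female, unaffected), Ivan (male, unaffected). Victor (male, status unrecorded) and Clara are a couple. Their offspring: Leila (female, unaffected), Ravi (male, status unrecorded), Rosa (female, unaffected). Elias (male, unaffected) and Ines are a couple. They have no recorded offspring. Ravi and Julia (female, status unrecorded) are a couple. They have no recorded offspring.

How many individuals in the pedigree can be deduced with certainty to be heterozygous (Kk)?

Obligate heterozygotes: Sara is affected so carries K and received k from Priya (kk), so Sara is Kk; Clara is affected so carries K and received k from Priya (kk), so Clara is Kk; Uma passed K to Elena (Kk, whose k came from Pavel) and received k from Priya (kk), so Uma is Kk; Elena is affected so carries K and received k from Pavel (kk), so Elena is Kk.
Every other individual is either homozygous by phenotype or has at least one consistent homozygous assignment, so the count is 4.

4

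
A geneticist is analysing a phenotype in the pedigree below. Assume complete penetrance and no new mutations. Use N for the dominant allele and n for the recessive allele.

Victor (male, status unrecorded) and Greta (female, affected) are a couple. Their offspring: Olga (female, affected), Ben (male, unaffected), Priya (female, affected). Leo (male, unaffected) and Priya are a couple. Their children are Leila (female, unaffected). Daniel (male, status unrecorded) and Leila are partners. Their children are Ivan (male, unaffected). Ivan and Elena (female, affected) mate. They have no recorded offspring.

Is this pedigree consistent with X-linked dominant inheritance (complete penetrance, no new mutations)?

Yes

A consistent assignment under X-linked dominant exists: Victor X^N Y, Greta X^N X^n, Olga X^N X^N, Ben X^n Y, Priya X^N X^n, Leo X^n Y, Leila X^n X^n, Daniel X^N Y, Ivan X^n Y, Elena X^N X^N.
In this assignment every recorded phenotype matches its genotype and every non-founder's genotype is obtainable from its parents' genotypes, so the pedigree is consistent.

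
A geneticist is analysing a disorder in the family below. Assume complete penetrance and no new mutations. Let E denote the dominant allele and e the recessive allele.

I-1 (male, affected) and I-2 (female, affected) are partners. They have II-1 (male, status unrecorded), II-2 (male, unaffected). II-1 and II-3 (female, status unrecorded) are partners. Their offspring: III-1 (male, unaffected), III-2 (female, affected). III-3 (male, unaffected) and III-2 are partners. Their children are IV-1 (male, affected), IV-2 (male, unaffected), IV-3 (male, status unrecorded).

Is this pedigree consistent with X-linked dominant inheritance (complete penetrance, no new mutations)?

Yes

A consistent assignment under X-linked dominant exists: I-1 X^E Y, I-2 X^E X^e, II-1 X^E Y, II-2 X^e Y, II-3 X^E X^e, III-1 X^e Y, III-2 X^E X^e, III-3 X^e Y, IV-1 X^E Y, IV-2 X^e Y, IV-3 X^E Y.
In this assignment every recorded phenotype matches its genotype and every non-founder's genotype is obtainable from its parents' genotypes, so the pedigree is consistent.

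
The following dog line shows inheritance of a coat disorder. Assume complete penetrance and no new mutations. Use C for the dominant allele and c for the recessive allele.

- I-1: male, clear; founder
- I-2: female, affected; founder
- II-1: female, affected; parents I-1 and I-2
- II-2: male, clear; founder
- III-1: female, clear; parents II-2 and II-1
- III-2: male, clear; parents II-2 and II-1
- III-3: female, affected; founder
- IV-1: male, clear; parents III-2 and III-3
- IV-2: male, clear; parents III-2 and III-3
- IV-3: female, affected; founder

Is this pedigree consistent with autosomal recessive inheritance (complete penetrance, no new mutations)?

A consistent assignment under autosomal recessive exists: I-1 Cc, I-2 cc, II-1 cc, II-2 CC, III-1 Cc, III-2 Cc, III-3 cc, IV-1 Cc, IV-2 Cc, IV-3 cc.
In this assignment every recorded phenotype matches its genotype and every non-founder's genotype is obtainable from its parents' genotypes, so the pedigree is consistent.

Yes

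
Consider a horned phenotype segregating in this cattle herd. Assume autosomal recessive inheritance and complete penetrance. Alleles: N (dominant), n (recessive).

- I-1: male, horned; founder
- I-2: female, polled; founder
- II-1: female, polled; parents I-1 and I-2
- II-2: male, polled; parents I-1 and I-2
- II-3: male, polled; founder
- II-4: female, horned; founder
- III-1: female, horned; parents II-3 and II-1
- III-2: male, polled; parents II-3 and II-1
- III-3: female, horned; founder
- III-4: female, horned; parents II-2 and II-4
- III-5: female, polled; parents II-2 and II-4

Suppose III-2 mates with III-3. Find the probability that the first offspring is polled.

II-3 is polled so carries N and passed n to III-1 (nn), so II-3 is Nn.
II-1 is polled so carries N and received n from I-1 (nn), so II-1 is Nn.
III-2 is a polled offspring of II-3 (Nn) × II-1 (Nn), whose cross gives 1/4 NN : 1/2 Nn : 1/4 nn; conditioning on being polled, III-2 is NN with probability 1/3, Nn with probability 2/3.
III-3 is horned, so III-3 is nn.
Summing over parental genotype combinations, P(offspring is polled) = 1/3·1 + 2/3·1/2 = 2/3.

2/3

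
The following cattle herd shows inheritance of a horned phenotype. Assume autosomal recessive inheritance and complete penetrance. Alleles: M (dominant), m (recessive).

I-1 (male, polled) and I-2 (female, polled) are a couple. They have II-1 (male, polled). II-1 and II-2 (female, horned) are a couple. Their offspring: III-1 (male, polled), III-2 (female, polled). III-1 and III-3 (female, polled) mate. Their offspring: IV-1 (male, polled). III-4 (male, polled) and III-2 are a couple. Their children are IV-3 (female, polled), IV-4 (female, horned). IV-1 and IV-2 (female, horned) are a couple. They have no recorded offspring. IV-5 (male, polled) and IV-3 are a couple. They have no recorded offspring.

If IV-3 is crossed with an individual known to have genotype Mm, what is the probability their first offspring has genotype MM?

1/3

III-4 is polled so carries M and passed m to IV-4 (mm), so III-4 is Mm.
III-2 is polled so carries M and received m from II-2 (mm), so III-2 is Mm.
IV-3 is a polled offspring of III-4 (Mm) × III-2 (Mm), whose cross gives 1/4 MM : 1/2 Mm : 1/4 mm; conditioning on being polled, IV-3 is MM with probability 1/3, Mm with probability 2/3.
Summing over parental genotype combinations, P(offspring has genotype MM) = 1/3·1/2 + 2/3·1/4 = 1/3.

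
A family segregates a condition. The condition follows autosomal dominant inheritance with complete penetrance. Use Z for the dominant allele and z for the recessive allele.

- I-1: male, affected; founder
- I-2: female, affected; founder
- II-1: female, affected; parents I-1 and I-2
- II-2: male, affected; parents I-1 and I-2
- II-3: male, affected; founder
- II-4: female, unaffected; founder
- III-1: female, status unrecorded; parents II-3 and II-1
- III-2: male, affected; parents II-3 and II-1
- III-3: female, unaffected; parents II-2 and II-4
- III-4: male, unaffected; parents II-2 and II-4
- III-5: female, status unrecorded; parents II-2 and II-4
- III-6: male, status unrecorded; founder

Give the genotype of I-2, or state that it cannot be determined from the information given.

cannot be determined

I-2's phenotype allows ZZ or Zz, and no parent or child forces a single allele at both positions; consistent genotype assignments exist with I-2 as ZZ or Zz.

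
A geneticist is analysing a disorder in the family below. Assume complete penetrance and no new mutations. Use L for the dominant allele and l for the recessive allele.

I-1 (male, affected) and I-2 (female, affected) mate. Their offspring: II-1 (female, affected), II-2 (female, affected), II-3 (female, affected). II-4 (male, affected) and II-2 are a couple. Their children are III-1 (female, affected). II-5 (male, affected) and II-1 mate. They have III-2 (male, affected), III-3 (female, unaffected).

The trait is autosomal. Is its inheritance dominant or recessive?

dominant

II-5 and II-1 are both affected yet have an unaffected child III-3. Under a recessive model two affected parents are homozygous and every child would be affected, so the trait cannot be recessive.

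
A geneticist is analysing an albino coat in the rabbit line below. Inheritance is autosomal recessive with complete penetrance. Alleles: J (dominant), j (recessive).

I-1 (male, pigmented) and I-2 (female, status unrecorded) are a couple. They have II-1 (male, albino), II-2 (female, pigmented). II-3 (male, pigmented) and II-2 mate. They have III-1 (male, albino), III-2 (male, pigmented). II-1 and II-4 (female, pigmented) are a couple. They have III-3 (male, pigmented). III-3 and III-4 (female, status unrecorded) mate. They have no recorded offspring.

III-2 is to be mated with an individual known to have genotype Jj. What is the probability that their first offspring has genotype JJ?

1/3

II-3 is pigmented so carries J and passed j to III-1 (jj), so II-3 is Jj.
II-2 is pigmented so carries J and passed j to III-1 (jj), so II-2 is Jj.
III-2 is a pigmented offspring of II-3 (Jj) × II-2 (Jj), whose cross gives 1/4 JJ : 1/2 Jj : 1/4 jj; conditioning on being pigmented, III-2 is JJ with probability 1/3, Jj with probability 2/3.
Summing over parental genotype combinations, P(offspring has genotype JJ) = 1/3·1/2 + 2/3·1/4 = 1/3.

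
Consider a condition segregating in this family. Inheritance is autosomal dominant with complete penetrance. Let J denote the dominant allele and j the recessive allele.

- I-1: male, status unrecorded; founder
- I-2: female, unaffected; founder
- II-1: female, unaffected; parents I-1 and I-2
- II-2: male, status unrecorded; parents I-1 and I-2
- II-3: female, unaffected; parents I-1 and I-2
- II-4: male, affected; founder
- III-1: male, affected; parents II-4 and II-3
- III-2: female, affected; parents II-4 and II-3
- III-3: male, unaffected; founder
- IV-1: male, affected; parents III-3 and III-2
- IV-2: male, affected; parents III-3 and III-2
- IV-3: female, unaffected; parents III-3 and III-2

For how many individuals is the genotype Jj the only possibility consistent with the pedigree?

Obligate heterozygotes: III-1 is affected so carries J and received j from II-3 (jj), so III-1 is Jj; III-2 is affected so carries J and received j from II-3 (jj), so III-2 is Jj; IV-1 is affected so carries J and received j from III-3 (jj), so IV-1 is Jj; IV-2 is affected so carries J and received j from III-3 (jj), so IV-2 is Jj.
Every other individual is either homozygous by phenotype or has at least one consistent homozygous assignment, so the count is 4.

4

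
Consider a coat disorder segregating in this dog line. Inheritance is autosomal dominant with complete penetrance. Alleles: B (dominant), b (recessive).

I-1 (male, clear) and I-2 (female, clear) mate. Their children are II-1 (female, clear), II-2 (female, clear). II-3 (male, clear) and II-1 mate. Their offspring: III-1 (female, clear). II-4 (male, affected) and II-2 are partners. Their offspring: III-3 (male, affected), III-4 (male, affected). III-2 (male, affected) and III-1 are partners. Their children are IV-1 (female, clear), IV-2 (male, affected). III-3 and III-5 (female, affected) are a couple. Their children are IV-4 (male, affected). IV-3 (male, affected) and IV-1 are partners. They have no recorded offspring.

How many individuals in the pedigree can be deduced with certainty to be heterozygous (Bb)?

Obligate heterozygotes: III-2 is affected so carries B and passed b to IV-1 (bb), so III-2 is Bb; III-3 is affected so carries B and received b from II-2 (bb), so III-3 is Bb; III-4 is affected so carries B and received b from II-2 (bb), so III-4 is Bb; IV-2 is affected so carries B and received b from III-1 (bb), so IV-2 is Bb.
Every other individual is either homozygous by phenotype or has at least one consistent homozygous assignment, so the count is 4.

4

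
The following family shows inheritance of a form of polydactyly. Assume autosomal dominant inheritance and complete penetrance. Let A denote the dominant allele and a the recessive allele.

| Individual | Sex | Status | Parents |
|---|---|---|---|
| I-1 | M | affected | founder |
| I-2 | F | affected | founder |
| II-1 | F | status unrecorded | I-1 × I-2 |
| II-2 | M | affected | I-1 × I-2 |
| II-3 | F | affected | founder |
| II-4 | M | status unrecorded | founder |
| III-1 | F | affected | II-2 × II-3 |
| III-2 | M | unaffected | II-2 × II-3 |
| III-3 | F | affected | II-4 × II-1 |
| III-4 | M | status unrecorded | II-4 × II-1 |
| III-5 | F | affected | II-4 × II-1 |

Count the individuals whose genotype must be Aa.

Obligate heterozygotes: II-2 is affected so carries A and passed a to III-2 (aa), so II-2 is Aa; II-3 is affected so carries A and passed a to III-2 (aa), so II-3 is Aa.
Every other individual is either homozygous by phenotype or has at least one consistent homozygous assignment, so the count is 2.

2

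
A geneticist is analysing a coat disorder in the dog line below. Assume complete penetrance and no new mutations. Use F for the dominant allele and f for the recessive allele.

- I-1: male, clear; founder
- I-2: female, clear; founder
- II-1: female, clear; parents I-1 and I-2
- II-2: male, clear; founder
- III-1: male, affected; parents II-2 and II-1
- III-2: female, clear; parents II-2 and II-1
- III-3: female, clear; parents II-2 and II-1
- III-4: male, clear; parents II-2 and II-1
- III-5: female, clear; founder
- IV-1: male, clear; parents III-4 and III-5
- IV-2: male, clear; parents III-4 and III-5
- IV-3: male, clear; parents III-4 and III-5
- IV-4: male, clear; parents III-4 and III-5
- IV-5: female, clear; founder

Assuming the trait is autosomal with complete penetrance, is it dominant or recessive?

II-2 and II-1 are both clear yet have an affected child III-1. Under dominance, an affected child requires at least one affected parent, so the trait cannot be dominant.

recessive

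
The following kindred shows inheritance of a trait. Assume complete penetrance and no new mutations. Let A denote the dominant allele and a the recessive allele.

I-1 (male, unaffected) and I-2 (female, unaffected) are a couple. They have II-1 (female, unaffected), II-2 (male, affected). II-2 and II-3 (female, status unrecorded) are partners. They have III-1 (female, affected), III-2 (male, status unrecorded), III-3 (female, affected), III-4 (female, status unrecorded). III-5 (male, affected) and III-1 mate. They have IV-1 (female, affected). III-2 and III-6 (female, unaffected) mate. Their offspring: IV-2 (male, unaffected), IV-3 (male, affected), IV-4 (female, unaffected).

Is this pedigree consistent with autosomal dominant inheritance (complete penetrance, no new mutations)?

No

Under autosomal dominant, II-2 (affected, male) cannot arise from I-1 (unaffected) × I-2 (unaffected).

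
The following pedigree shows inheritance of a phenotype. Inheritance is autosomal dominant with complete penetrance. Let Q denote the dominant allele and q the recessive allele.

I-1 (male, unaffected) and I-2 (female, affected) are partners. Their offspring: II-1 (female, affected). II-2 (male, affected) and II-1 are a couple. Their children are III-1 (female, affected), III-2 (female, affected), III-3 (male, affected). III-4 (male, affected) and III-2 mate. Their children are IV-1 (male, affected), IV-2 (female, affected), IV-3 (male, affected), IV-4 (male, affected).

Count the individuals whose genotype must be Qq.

Obligate heterozygotes: II-1 is affected so carries Q and received q from I-1 (qq), so II-1 is Qq.
Every other individual is either homozygous by phenotype or has at least one consistent homozygous assignment, so the count is 1.

1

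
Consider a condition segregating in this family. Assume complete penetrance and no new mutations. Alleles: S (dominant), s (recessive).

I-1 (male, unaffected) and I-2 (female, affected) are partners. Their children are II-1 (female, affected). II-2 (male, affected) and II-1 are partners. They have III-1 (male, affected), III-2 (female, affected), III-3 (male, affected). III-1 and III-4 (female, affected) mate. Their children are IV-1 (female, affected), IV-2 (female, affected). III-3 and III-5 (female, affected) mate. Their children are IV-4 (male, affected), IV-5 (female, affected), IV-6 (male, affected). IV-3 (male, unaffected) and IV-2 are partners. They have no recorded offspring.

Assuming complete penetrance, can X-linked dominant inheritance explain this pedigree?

A consistent assignment under X-linked dominant exists: I-1 X^s Y, I-2 X^S X^S, II-1 X^S X^s, II-2 X^S Y, III-1 X^S Y, III-2 X^S X^S, III-3 X^S Y, III-4 X^S X^S, III-5 X^S X^S, IV-1 X^S X^S, IV-2 X^S X^S, IV-3 X^s Y, IV-4 X^S Y, IV-5 X^S X^S, IV-6 X^S Y.
In this assignment every recorded phenotype matches its genotype and every non-founder's genotype is obtainable from its parents' genotypes, so the pedigree is consistent.

Yes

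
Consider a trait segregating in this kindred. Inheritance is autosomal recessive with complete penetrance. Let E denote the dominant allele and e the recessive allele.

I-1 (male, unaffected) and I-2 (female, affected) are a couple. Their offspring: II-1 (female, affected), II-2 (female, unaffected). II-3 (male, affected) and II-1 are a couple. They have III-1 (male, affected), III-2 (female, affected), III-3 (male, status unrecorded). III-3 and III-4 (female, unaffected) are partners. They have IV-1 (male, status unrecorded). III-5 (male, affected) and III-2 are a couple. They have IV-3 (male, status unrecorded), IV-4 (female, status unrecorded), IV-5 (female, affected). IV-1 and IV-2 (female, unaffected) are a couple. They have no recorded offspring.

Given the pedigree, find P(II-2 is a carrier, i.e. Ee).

II-2 is unaffected so carries E and received e from I-2 (ee), so II-2 is Ee, giving P(Ee) = 1.

1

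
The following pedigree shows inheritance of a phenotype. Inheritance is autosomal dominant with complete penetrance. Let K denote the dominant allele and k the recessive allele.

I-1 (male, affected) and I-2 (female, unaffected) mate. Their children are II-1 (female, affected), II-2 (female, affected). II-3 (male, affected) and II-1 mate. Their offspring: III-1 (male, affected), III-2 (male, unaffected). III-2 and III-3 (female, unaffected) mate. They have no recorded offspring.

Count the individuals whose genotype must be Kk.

Obligate heterozygotes: II-1 is affected so carries K and received k from I-2 (kk), so II-1 is Kk; II-2 is affected so carries K and received k from I-2 (kk), so II-2 is Kk; II-3 is affected so carries K and passed k to III-2 (kk), so II-3 is Kk.
Every other individual is either homozygous by phenotype or has at least one consistent homozygous assignment, so the count is 3.

3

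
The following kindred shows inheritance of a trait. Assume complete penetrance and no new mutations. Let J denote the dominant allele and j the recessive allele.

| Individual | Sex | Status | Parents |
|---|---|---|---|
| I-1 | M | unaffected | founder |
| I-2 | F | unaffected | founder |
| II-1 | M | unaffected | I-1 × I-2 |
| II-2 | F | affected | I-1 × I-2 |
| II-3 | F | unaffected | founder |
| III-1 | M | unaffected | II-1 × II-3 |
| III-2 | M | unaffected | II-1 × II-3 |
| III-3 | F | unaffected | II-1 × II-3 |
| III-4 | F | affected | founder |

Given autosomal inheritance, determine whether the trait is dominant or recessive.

recessive

I-1 and I-2 are both unaffected yet have an affected child II-2. Under dominance, an affected child requires at least one affected parent, so the trait cannot be dominant.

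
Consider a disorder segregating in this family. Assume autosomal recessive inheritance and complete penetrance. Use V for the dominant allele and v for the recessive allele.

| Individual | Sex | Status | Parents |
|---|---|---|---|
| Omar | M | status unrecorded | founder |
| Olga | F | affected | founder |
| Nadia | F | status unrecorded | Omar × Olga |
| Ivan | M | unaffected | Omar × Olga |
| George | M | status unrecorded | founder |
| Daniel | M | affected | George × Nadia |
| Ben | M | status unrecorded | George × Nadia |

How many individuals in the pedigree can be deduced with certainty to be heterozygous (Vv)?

1

Obligate heterozygotes: Ivan is unaffected so carries V and received v from Olga (vv), so Ivan is Vv.
Every other individual is either homozygous by phenotype or has at least one consistent homozygous assignment, so the count is 1.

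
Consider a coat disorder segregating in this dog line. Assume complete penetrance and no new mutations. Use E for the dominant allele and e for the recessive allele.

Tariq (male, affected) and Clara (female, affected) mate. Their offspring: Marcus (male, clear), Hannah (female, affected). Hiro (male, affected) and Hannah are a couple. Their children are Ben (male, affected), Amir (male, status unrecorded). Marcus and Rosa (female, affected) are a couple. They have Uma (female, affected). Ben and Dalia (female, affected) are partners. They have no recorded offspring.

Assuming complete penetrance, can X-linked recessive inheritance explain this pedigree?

Under X-linked recessive, Marcus (clear, male) cannot arise from Tariq (affected) × Clara (affected).

No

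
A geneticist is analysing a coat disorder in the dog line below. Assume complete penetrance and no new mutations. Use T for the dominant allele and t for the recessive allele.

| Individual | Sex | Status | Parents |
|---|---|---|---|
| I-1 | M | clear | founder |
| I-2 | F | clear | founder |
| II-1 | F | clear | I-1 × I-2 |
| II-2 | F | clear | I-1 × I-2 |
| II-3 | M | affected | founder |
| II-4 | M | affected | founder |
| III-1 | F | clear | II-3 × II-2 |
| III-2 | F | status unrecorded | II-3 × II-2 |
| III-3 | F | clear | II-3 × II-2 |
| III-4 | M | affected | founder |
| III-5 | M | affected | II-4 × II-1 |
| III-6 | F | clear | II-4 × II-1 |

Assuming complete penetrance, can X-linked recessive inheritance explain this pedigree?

Yes

A consistent assignment under X-linked recessive exists: I-1 X^T Y, I-2 X^T X^t, II-1 X^T X^t, II-2 X^T X^T, II-3 X^t Y, II-4 X^t Y, III-1 X^T X^t, III-2 X^T X^t, III-3 X^T X^t, III-4 X^t Y, III-5 X^t Y, III-6 X^T X^t.
In this assignment every recorded phenotype matches its genotype and every non-founder's genotype is obtainable from its parents' genotypes, so the pedigree is consistent.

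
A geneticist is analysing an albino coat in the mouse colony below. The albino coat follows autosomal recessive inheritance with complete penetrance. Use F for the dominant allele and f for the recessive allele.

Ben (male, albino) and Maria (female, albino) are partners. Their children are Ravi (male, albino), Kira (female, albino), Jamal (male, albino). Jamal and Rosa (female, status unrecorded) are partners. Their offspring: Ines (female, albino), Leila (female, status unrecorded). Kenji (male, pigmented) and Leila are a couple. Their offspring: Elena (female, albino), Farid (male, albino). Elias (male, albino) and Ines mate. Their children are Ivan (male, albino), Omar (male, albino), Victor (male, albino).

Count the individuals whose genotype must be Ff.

1

Obligate heterozygotes: Kenji is pigmented so carries F and passed f to Elena (ff), so Kenji is Ff.
Every other individual is either homozygous by phenotype or has at least one consistent homozygous assignment, so the count is 1.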